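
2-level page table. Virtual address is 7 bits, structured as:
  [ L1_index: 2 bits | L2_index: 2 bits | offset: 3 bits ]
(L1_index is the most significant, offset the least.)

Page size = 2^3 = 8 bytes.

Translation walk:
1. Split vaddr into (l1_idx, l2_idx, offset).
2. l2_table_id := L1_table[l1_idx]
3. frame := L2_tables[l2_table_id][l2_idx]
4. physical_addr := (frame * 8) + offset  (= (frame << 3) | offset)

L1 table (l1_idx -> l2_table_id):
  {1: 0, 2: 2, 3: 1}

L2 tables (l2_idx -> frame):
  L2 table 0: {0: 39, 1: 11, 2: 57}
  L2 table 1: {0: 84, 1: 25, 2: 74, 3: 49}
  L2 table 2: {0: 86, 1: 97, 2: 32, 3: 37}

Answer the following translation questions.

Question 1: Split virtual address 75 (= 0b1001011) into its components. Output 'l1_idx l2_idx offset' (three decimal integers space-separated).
Answer: 2 1 3

Derivation:
vaddr = 75 = 0b1001011
  top 2 bits -> l1_idx = 2
  next 2 bits -> l2_idx = 1
  bottom 3 bits -> offset = 3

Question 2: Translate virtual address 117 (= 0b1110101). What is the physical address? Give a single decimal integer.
vaddr = 117 = 0b1110101
Split: l1_idx=3, l2_idx=2, offset=5
L1[3] = 1
L2[1][2] = 74
paddr = 74 * 8 + 5 = 597

Answer: 597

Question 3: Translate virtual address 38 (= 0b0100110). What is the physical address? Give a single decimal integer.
Answer: 318

Derivation:
vaddr = 38 = 0b0100110
Split: l1_idx=1, l2_idx=0, offset=6
L1[1] = 0
L2[0][0] = 39
paddr = 39 * 8 + 6 = 318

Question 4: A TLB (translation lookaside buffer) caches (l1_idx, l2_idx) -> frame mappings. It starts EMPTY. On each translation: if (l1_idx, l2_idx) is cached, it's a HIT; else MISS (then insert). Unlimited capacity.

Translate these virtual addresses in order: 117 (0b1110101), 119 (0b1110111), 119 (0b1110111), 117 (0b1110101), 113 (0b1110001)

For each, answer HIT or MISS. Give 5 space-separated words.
vaddr=117: (3,2) not in TLB -> MISS, insert
vaddr=119: (3,2) in TLB -> HIT
vaddr=119: (3,2) in TLB -> HIT
vaddr=117: (3,2) in TLB -> HIT
vaddr=113: (3,2) in TLB -> HIT

Answer: MISS HIT HIT HIT HIT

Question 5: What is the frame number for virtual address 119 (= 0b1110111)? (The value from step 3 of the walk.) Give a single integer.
Answer: 74

Derivation:
vaddr = 119: l1_idx=3, l2_idx=2
L1[3] = 1; L2[1][2] = 74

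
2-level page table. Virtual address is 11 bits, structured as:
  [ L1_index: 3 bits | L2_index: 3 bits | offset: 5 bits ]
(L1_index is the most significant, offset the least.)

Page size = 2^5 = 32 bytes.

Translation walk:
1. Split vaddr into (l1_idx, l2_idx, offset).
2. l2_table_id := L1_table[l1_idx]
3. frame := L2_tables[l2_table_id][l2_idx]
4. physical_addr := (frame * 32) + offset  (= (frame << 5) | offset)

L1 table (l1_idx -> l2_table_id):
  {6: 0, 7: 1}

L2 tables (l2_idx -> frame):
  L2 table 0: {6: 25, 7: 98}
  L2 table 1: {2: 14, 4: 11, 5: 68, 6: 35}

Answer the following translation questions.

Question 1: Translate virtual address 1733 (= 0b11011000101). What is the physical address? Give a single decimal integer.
Answer: 805

Derivation:
vaddr = 1733 = 0b11011000101
Split: l1_idx=6, l2_idx=6, offset=5
L1[6] = 0
L2[0][6] = 25
paddr = 25 * 32 + 5 = 805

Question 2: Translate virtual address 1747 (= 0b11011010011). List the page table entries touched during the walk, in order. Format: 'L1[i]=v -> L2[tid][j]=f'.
vaddr = 1747 = 0b11011010011
Split: l1_idx=6, l2_idx=6, offset=19

Answer: L1[6]=0 -> L2[0][6]=25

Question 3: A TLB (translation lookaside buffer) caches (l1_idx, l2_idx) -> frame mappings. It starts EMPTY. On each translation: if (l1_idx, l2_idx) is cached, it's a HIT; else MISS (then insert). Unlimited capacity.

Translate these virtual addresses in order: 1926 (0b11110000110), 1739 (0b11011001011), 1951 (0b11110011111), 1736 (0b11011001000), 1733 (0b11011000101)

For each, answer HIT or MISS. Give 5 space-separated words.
vaddr=1926: (7,4) not in TLB -> MISS, insert
vaddr=1739: (6,6) not in TLB -> MISS, insert
vaddr=1951: (7,4) in TLB -> HIT
vaddr=1736: (6,6) in TLB -> HIT
vaddr=1733: (6,6) in TLB -> HIT

Answer: MISS MISS HIT HIT HIT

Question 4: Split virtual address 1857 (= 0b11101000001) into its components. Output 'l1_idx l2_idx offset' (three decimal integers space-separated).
Answer: 7 2 1

Derivation:
vaddr = 1857 = 0b11101000001
  top 3 bits -> l1_idx = 7
  next 3 bits -> l2_idx = 2
  bottom 5 bits -> offset = 1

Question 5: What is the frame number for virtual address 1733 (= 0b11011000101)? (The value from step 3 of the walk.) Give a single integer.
Answer: 25

Derivation:
vaddr = 1733: l1_idx=6, l2_idx=6
L1[6] = 0; L2[0][6] = 25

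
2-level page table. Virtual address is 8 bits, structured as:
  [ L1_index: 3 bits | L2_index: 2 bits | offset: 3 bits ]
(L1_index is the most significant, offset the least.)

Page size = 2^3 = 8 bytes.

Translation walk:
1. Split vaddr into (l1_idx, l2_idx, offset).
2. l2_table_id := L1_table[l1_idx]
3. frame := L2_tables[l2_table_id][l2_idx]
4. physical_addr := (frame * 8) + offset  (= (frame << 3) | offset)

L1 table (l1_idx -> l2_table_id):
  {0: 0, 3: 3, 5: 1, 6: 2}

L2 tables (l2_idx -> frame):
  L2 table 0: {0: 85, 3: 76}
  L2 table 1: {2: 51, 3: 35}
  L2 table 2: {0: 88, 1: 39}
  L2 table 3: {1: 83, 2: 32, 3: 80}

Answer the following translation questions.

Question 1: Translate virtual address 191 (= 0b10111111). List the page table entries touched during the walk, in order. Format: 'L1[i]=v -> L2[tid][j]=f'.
vaddr = 191 = 0b10111111
Split: l1_idx=5, l2_idx=3, offset=7

Answer: L1[5]=1 -> L2[1][3]=35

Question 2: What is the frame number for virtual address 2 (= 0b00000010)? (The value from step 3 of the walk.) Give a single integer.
Answer: 85

Derivation:
vaddr = 2: l1_idx=0, l2_idx=0
L1[0] = 0; L2[0][0] = 85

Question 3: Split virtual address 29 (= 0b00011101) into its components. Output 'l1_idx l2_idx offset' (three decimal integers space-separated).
Answer: 0 3 5

Derivation:
vaddr = 29 = 0b00011101
  top 3 bits -> l1_idx = 0
  next 2 bits -> l2_idx = 3
  bottom 3 bits -> offset = 5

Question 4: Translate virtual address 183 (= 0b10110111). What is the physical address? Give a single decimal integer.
vaddr = 183 = 0b10110111
Split: l1_idx=5, l2_idx=2, offset=7
L1[5] = 1
L2[1][2] = 51
paddr = 51 * 8 + 7 = 415

Answer: 415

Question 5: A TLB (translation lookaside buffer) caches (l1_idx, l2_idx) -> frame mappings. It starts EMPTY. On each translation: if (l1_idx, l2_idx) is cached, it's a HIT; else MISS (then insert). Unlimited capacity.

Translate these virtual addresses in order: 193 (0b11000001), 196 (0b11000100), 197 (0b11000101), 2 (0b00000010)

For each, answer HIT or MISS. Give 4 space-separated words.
vaddr=193: (6,0) not in TLB -> MISS, insert
vaddr=196: (6,0) in TLB -> HIT
vaddr=197: (6,0) in TLB -> HIT
vaddr=2: (0,0) not in TLB -> MISS, insert

Answer: MISS HIT HIT MISS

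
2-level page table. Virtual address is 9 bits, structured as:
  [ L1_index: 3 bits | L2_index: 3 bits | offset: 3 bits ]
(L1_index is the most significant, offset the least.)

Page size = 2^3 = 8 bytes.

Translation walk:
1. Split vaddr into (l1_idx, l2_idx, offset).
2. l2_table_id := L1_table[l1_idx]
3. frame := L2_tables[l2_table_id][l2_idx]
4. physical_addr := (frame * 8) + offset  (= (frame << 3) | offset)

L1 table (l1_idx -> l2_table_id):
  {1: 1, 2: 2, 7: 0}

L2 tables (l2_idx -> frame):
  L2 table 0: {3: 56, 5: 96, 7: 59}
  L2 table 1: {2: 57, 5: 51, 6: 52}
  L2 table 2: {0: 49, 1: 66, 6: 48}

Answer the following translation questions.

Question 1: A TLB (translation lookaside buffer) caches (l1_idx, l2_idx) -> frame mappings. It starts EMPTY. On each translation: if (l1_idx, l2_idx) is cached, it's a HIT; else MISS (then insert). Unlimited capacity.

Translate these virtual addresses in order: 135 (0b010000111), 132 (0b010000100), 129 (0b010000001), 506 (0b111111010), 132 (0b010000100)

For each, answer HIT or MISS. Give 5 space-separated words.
Answer: MISS HIT HIT MISS HIT

Derivation:
vaddr=135: (2,0) not in TLB -> MISS, insert
vaddr=132: (2,0) in TLB -> HIT
vaddr=129: (2,0) in TLB -> HIT
vaddr=506: (7,7) not in TLB -> MISS, insert
vaddr=132: (2,0) in TLB -> HIT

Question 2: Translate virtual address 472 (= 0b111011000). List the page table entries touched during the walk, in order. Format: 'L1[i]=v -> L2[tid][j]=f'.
Answer: L1[7]=0 -> L2[0][3]=56

Derivation:
vaddr = 472 = 0b111011000
Split: l1_idx=7, l2_idx=3, offset=0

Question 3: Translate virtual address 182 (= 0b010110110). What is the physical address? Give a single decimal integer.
Answer: 390

Derivation:
vaddr = 182 = 0b010110110
Split: l1_idx=2, l2_idx=6, offset=6
L1[2] = 2
L2[2][6] = 48
paddr = 48 * 8 + 6 = 390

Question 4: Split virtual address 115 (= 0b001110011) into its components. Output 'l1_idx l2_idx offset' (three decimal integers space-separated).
Answer: 1 6 3

Derivation:
vaddr = 115 = 0b001110011
  top 3 bits -> l1_idx = 1
  next 3 bits -> l2_idx = 6
  bottom 3 bits -> offset = 3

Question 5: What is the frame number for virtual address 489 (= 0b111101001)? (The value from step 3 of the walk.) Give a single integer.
vaddr = 489: l1_idx=7, l2_idx=5
L1[7] = 0; L2[0][5] = 96

Answer: 96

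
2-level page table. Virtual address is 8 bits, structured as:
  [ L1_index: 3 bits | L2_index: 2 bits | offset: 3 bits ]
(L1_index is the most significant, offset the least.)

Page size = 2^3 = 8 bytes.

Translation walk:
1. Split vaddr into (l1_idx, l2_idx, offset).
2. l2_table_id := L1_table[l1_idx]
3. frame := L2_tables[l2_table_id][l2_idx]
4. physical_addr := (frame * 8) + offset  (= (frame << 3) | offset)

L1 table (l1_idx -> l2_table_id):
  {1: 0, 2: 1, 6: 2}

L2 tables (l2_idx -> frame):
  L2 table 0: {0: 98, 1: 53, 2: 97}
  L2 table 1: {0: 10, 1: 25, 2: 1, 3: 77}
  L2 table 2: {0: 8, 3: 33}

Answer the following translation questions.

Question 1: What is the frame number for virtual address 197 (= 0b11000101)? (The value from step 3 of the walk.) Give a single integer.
vaddr = 197: l1_idx=6, l2_idx=0
L1[6] = 2; L2[2][0] = 8

Answer: 8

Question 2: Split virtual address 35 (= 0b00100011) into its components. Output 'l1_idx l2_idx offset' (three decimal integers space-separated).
Answer: 1 0 3

Derivation:
vaddr = 35 = 0b00100011
  top 3 bits -> l1_idx = 1
  next 2 bits -> l2_idx = 0
  bottom 3 bits -> offset = 3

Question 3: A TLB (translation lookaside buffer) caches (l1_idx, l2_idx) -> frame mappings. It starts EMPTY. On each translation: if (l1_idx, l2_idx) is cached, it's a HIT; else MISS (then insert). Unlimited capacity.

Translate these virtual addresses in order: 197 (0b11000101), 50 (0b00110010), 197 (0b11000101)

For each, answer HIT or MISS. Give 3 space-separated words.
Answer: MISS MISS HIT

Derivation:
vaddr=197: (6,0) not in TLB -> MISS, insert
vaddr=50: (1,2) not in TLB -> MISS, insert
vaddr=197: (6,0) in TLB -> HIT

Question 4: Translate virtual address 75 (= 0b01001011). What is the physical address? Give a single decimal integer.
Answer: 203

Derivation:
vaddr = 75 = 0b01001011
Split: l1_idx=2, l2_idx=1, offset=3
L1[2] = 1
L2[1][1] = 25
paddr = 25 * 8 + 3 = 203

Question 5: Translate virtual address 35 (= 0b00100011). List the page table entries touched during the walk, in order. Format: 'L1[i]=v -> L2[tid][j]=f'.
Answer: L1[1]=0 -> L2[0][0]=98

Derivation:
vaddr = 35 = 0b00100011
Split: l1_idx=1, l2_idx=0, offset=3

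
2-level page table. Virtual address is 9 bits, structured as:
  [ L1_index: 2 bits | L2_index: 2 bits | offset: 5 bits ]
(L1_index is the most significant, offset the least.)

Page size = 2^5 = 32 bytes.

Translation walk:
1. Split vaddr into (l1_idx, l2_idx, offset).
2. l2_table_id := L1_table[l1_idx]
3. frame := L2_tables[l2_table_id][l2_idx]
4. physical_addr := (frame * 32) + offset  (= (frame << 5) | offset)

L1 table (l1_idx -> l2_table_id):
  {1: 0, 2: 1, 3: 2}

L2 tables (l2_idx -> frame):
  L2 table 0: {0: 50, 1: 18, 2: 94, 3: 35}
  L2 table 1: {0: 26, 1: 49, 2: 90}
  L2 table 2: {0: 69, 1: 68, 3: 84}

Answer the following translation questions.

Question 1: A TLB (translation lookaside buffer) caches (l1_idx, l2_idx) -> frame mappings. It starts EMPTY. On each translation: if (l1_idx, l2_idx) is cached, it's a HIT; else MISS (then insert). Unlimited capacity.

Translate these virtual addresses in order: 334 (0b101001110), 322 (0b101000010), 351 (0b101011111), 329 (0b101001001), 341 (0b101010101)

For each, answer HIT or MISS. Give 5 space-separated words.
Answer: MISS HIT HIT HIT HIT

Derivation:
vaddr=334: (2,2) not in TLB -> MISS, insert
vaddr=322: (2,2) in TLB -> HIT
vaddr=351: (2,2) in TLB -> HIT
vaddr=329: (2,2) in TLB -> HIT
vaddr=341: (2,2) in TLB -> HIT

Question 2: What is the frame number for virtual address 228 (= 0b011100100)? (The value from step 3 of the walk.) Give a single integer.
Answer: 35

Derivation:
vaddr = 228: l1_idx=1, l2_idx=3
L1[1] = 0; L2[0][3] = 35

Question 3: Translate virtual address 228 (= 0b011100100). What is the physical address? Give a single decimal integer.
vaddr = 228 = 0b011100100
Split: l1_idx=1, l2_idx=3, offset=4
L1[1] = 0
L2[0][3] = 35
paddr = 35 * 32 + 4 = 1124

Answer: 1124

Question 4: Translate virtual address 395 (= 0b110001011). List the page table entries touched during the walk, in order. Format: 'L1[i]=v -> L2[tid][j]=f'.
vaddr = 395 = 0b110001011
Split: l1_idx=3, l2_idx=0, offset=11

Answer: L1[3]=2 -> L2[2][0]=69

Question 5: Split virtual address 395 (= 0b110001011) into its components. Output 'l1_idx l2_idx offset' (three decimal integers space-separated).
Answer: 3 0 11

Derivation:
vaddr = 395 = 0b110001011
  top 2 bits -> l1_idx = 3
  next 2 bits -> l2_idx = 0
  bottom 5 bits -> offset = 11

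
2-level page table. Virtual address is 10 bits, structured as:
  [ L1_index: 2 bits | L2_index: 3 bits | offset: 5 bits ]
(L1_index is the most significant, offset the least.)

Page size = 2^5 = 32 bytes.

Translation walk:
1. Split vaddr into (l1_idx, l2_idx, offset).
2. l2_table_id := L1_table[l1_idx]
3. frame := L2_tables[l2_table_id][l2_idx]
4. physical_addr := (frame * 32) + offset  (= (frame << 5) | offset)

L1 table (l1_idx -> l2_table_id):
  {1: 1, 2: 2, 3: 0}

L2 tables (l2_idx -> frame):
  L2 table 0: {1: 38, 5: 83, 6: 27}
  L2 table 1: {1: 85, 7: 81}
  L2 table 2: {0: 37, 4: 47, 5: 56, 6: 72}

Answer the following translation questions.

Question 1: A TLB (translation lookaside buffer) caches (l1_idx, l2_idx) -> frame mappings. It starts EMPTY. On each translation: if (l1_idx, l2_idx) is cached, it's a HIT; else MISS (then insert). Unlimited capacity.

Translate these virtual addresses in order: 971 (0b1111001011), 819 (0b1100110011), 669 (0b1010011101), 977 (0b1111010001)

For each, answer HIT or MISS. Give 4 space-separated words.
Answer: MISS MISS MISS HIT

Derivation:
vaddr=971: (3,6) not in TLB -> MISS, insert
vaddr=819: (3,1) not in TLB -> MISS, insert
vaddr=669: (2,4) not in TLB -> MISS, insert
vaddr=977: (3,6) in TLB -> HIT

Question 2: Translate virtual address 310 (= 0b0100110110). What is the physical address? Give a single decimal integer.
Answer: 2742

Derivation:
vaddr = 310 = 0b0100110110
Split: l1_idx=1, l2_idx=1, offset=22
L1[1] = 1
L2[1][1] = 85
paddr = 85 * 32 + 22 = 2742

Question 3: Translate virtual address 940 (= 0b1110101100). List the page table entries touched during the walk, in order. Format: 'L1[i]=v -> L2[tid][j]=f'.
Answer: L1[3]=0 -> L2[0][5]=83

Derivation:
vaddr = 940 = 0b1110101100
Split: l1_idx=3, l2_idx=5, offset=12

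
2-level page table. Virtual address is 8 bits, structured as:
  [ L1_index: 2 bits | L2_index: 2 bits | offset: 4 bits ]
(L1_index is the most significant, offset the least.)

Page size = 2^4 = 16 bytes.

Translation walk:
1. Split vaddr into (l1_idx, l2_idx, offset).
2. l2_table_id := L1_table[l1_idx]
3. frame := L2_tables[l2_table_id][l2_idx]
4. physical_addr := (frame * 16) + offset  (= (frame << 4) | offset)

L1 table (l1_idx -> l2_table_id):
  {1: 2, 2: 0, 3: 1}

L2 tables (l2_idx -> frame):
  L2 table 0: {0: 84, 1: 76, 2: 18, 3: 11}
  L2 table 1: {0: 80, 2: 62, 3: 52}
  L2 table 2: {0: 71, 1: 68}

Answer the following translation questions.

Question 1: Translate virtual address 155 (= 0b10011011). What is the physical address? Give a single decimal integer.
Answer: 1227

Derivation:
vaddr = 155 = 0b10011011
Split: l1_idx=2, l2_idx=1, offset=11
L1[2] = 0
L2[0][1] = 76
paddr = 76 * 16 + 11 = 1227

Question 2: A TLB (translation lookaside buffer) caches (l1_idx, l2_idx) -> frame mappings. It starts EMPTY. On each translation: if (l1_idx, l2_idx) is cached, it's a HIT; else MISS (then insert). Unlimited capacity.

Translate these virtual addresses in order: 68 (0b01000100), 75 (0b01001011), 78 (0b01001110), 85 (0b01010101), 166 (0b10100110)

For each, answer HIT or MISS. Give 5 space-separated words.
vaddr=68: (1,0) not in TLB -> MISS, insert
vaddr=75: (1,0) in TLB -> HIT
vaddr=78: (1,0) in TLB -> HIT
vaddr=85: (1,1) not in TLB -> MISS, insert
vaddr=166: (2,2) not in TLB -> MISS, insert

Answer: MISS HIT HIT MISS MISS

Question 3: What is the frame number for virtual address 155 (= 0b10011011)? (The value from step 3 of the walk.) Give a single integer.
vaddr = 155: l1_idx=2, l2_idx=1
L1[2] = 0; L2[0][1] = 76

Answer: 76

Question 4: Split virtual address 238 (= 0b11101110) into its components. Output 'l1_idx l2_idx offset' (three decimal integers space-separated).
Answer: 3 2 14

Derivation:
vaddr = 238 = 0b11101110
  top 2 bits -> l1_idx = 3
  next 2 bits -> l2_idx = 2
  bottom 4 bits -> offset = 14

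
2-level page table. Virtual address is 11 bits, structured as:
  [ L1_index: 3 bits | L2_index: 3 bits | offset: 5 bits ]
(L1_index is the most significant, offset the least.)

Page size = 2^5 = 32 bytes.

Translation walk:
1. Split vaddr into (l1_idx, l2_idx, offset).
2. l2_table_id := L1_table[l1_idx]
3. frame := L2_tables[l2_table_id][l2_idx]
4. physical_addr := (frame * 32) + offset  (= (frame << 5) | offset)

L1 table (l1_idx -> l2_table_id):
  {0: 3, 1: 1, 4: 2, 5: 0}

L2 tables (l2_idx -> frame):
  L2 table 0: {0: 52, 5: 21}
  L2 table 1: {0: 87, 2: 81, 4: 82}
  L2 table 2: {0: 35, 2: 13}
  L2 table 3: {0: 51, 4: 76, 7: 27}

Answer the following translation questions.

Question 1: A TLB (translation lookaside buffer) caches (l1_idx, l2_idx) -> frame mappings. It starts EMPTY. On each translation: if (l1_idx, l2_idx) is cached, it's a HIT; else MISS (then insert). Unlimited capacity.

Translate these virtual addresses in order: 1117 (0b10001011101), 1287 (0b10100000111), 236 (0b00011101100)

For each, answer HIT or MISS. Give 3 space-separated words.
vaddr=1117: (4,2) not in TLB -> MISS, insert
vaddr=1287: (5,0) not in TLB -> MISS, insert
vaddr=236: (0,7) not in TLB -> MISS, insert

Answer: MISS MISS MISS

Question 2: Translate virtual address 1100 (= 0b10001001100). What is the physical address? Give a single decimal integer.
vaddr = 1100 = 0b10001001100
Split: l1_idx=4, l2_idx=2, offset=12
L1[4] = 2
L2[2][2] = 13
paddr = 13 * 32 + 12 = 428

Answer: 428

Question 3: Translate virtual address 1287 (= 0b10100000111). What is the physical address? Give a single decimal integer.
vaddr = 1287 = 0b10100000111
Split: l1_idx=5, l2_idx=0, offset=7
L1[5] = 0
L2[0][0] = 52
paddr = 52 * 32 + 7 = 1671

Answer: 1671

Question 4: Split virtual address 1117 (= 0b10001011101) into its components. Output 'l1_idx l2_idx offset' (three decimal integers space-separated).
Answer: 4 2 29

Derivation:
vaddr = 1117 = 0b10001011101
  top 3 bits -> l1_idx = 4
  next 3 bits -> l2_idx = 2
  bottom 5 bits -> offset = 29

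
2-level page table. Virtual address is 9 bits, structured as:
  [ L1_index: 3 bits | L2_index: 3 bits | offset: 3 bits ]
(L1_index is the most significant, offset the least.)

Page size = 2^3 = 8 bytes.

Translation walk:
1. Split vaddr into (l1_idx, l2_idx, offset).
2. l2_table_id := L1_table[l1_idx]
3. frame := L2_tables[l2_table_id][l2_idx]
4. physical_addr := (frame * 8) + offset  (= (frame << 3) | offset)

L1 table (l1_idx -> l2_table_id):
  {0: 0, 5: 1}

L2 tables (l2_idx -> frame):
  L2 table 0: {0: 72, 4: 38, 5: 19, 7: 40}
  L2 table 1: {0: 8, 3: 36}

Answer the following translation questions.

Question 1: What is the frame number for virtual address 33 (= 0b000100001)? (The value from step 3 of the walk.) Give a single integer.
Answer: 38

Derivation:
vaddr = 33: l1_idx=0, l2_idx=4
L1[0] = 0; L2[0][4] = 38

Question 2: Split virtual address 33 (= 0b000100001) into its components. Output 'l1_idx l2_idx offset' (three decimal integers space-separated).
Answer: 0 4 1

Derivation:
vaddr = 33 = 0b000100001
  top 3 bits -> l1_idx = 0
  next 3 bits -> l2_idx = 4
  bottom 3 bits -> offset = 1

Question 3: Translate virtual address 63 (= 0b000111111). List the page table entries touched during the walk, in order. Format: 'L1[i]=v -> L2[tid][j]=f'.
vaddr = 63 = 0b000111111
Split: l1_idx=0, l2_idx=7, offset=7

Answer: L1[0]=0 -> L2[0][7]=40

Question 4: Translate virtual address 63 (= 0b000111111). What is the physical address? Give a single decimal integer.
Answer: 327

Derivation:
vaddr = 63 = 0b000111111
Split: l1_idx=0, l2_idx=7, offset=7
L1[0] = 0
L2[0][7] = 40
paddr = 40 * 8 + 7 = 327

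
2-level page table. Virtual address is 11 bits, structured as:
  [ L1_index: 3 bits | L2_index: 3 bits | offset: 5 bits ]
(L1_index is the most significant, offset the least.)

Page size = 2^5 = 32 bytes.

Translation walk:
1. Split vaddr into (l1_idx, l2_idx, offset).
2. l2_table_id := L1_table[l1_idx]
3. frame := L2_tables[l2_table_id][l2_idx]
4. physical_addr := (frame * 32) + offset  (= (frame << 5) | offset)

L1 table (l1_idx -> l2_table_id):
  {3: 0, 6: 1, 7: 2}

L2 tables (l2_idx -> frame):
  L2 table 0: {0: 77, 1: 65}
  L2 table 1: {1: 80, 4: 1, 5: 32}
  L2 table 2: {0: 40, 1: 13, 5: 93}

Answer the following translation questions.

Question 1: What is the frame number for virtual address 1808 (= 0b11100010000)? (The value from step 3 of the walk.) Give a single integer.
vaddr = 1808: l1_idx=7, l2_idx=0
L1[7] = 2; L2[2][0] = 40

Answer: 40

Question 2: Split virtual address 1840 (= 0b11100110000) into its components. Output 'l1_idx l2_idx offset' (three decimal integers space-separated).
Answer: 7 1 16

Derivation:
vaddr = 1840 = 0b11100110000
  top 3 bits -> l1_idx = 7
  next 3 bits -> l2_idx = 1
  bottom 5 bits -> offset = 16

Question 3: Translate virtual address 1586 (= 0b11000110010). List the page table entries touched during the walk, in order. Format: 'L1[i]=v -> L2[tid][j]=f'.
Answer: L1[6]=1 -> L2[1][1]=80

Derivation:
vaddr = 1586 = 0b11000110010
Split: l1_idx=6, l2_idx=1, offset=18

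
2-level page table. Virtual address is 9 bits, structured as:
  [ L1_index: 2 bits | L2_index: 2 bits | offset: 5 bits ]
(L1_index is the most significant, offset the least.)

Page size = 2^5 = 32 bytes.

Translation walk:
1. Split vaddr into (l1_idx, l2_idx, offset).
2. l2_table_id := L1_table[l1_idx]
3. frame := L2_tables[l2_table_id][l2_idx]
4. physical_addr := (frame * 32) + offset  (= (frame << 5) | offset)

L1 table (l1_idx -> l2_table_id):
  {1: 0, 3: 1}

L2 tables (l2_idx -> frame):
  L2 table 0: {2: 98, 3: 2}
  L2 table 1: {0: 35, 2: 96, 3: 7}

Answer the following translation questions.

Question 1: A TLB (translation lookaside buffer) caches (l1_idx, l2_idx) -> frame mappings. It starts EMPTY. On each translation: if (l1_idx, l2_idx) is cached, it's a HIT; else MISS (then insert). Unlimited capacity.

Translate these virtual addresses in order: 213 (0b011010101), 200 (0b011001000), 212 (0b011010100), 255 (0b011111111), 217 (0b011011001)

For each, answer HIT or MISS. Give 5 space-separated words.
Answer: MISS HIT HIT MISS HIT

Derivation:
vaddr=213: (1,2) not in TLB -> MISS, insert
vaddr=200: (1,2) in TLB -> HIT
vaddr=212: (1,2) in TLB -> HIT
vaddr=255: (1,3) not in TLB -> MISS, insert
vaddr=217: (1,2) in TLB -> HIT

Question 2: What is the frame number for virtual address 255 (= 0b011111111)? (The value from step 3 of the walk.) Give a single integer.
vaddr = 255: l1_idx=1, l2_idx=3
L1[1] = 0; L2[0][3] = 2

Answer: 2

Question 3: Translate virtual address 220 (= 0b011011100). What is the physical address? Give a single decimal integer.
vaddr = 220 = 0b011011100
Split: l1_idx=1, l2_idx=2, offset=28
L1[1] = 0
L2[0][2] = 98
paddr = 98 * 32 + 28 = 3164

Answer: 3164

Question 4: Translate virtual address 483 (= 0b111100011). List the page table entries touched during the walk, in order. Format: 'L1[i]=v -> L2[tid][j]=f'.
Answer: L1[3]=1 -> L2[1][3]=7

Derivation:
vaddr = 483 = 0b111100011
Split: l1_idx=3, l2_idx=3, offset=3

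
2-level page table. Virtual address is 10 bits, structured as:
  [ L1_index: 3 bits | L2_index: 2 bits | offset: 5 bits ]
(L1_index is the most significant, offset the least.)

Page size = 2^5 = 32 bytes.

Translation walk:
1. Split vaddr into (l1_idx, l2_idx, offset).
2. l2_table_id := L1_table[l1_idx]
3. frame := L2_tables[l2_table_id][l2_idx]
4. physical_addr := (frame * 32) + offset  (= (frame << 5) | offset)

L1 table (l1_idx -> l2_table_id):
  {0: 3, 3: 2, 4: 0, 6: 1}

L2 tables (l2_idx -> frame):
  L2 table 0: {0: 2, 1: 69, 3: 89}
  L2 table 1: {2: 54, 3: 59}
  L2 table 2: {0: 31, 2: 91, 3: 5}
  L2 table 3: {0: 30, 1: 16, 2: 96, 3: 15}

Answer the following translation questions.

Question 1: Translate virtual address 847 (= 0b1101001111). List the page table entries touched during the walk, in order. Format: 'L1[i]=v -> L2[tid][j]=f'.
vaddr = 847 = 0b1101001111
Split: l1_idx=6, l2_idx=2, offset=15

Answer: L1[6]=1 -> L2[1][2]=54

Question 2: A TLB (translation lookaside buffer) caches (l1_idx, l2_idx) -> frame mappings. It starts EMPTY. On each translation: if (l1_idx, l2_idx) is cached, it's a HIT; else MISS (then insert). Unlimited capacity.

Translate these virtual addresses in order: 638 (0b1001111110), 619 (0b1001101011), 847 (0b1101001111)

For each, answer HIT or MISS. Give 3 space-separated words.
vaddr=638: (4,3) not in TLB -> MISS, insert
vaddr=619: (4,3) in TLB -> HIT
vaddr=847: (6,2) not in TLB -> MISS, insert

Answer: MISS HIT MISS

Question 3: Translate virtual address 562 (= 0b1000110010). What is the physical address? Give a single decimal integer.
Answer: 2226

Derivation:
vaddr = 562 = 0b1000110010
Split: l1_idx=4, l2_idx=1, offset=18
L1[4] = 0
L2[0][1] = 69
paddr = 69 * 32 + 18 = 2226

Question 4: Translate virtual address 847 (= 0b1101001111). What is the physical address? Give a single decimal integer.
vaddr = 847 = 0b1101001111
Split: l1_idx=6, l2_idx=2, offset=15
L1[6] = 1
L2[1][2] = 54
paddr = 54 * 32 + 15 = 1743

Answer: 1743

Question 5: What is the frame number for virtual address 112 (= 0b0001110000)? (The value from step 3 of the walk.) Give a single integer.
Answer: 15

Derivation:
vaddr = 112: l1_idx=0, l2_idx=3
L1[0] = 3; L2[3][3] = 15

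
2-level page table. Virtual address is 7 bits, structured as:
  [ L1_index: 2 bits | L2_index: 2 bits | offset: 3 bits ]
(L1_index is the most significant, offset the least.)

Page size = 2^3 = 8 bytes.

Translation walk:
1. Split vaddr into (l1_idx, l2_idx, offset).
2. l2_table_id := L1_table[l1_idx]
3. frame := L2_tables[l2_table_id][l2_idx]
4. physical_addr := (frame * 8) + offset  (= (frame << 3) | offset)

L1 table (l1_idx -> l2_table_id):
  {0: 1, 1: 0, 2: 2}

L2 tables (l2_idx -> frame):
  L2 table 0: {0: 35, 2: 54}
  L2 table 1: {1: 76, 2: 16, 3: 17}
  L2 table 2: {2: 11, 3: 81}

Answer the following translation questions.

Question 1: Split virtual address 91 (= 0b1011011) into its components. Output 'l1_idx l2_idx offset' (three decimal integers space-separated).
Answer: 2 3 3

Derivation:
vaddr = 91 = 0b1011011
  top 2 bits -> l1_idx = 2
  next 2 bits -> l2_idx = 3
  bottom 3 bits -> offset = 3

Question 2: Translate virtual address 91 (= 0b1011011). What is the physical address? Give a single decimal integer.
vaddr = 91 = 0b1011011
Split: l1_idx=2, l2_idx=3, offset=3
L1[2] = 2
L2[2][3] = 81
paddr = 81 * 8 + 3 = 651

Answer: 651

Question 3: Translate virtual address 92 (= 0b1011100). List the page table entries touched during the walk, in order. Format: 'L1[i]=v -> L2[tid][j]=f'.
vaddr = 92 = 0b1011100
Split: l1_idx=2, l2_idx=3, offset=4

Answer: L1[2]=2 -> L2[2][3]=81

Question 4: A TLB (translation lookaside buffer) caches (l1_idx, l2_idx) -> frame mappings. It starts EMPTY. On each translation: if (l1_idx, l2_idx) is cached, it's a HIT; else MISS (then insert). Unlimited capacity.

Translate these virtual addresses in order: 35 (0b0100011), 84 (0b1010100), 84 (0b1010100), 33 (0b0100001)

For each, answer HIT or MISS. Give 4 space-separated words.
vaddr=35: (1,0) not in TLB -> MISS, insert
vaddr=84: (2,2) not in TLB -> MISS, insert
vaddr=84: (2,2) in TLB -> HIT
vaddr=33: (1,0) in TLB -> HIT

Answer: MISS MISS HIT HIT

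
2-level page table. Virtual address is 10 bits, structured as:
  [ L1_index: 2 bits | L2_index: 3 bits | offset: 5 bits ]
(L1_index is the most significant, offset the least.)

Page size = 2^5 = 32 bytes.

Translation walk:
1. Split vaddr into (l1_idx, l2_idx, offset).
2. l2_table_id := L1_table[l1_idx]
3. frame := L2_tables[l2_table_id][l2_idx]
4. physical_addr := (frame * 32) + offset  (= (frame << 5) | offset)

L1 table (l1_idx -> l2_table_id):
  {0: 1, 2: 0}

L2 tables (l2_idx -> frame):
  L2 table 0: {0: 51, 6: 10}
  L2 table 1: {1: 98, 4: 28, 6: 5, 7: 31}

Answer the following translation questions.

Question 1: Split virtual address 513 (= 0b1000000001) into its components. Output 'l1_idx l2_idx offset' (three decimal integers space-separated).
vaddr = 513 = 0b1000000001
  top 2 bits -> l1_idx = 2
  next 3 bits -> l2_idx = 0
  bottom 5 bits -> offset = 1

Answer: 2 0 1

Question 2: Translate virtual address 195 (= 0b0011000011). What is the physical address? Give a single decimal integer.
vaddr = 195 = 0b0011000011
Split: l1_idx=0, l2_idx=6, offset=3
L1[0] = 1
L2[1][6] = 5
paddr = 5 * 32 + 3 = 163

Answer: 163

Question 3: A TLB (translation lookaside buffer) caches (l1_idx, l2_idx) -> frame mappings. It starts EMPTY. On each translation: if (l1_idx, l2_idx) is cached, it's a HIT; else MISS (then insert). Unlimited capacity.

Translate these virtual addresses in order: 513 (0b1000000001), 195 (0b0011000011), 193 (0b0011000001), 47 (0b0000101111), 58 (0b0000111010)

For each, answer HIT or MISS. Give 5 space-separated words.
Answer: MISS MISS HIT MISS HIT

Derivation:
vaddr=513: (2,0) not in TLB -> MISS, insert
vaddr=195: (0,6) not in TLB -> MISS, insert
vaddr=193: (0,6) in TLB -> HIT
vaddr=47: (0,1) not in TLB -> MISS, insert
vaddr=58: (0,1) in TLB -> HIT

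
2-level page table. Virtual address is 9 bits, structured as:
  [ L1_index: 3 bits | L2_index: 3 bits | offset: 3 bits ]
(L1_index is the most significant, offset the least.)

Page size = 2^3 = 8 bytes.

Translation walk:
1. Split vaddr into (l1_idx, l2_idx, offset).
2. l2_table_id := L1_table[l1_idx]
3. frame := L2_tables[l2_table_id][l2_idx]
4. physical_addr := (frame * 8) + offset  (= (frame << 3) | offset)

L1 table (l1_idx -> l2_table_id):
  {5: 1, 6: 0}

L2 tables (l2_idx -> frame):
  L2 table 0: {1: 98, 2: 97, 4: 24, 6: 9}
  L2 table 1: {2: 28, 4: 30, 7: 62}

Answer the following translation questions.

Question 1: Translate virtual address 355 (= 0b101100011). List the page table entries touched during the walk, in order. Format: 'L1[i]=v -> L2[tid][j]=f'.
vaddr = 355 = 0b101100011
Split: l1_idx=5, l2_idx=4, offset=3

Answer: L1[5]=1 -> L2[1][4]=30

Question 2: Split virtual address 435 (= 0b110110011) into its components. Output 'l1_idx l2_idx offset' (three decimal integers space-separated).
vaddr = 435 = 0b110110011
  top 3 bits -> l1_idx = 6
  next 3 bits -> l2_idx = 6
  bottom 3 bits -> offset = 3

Answer: 6 6 3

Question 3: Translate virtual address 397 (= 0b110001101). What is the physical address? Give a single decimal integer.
Answer: 789

Derivation:
vaddr = 397 = 0b110001101
Split: l1_idx=6, l2_idx=1, offset=5
L1[6] = 0
L2[0][1] = 98
paddr = 98 * 8 + 5 = 789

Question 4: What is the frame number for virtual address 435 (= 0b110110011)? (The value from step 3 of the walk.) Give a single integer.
vaddr = 435: l1_idx=6, l2_idx=6
L1[6] = 0; L2[0][6] = 9

Answer: 9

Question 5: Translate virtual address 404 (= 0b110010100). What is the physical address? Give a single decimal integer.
vaddr = 404 = 0b110010100
Split: l1_idx=6, l2_idx=2, offset=4
L1[6] = 0
L2[0][2] = 97
paddr = 97 * 8 + 4 = 780

Answer: 780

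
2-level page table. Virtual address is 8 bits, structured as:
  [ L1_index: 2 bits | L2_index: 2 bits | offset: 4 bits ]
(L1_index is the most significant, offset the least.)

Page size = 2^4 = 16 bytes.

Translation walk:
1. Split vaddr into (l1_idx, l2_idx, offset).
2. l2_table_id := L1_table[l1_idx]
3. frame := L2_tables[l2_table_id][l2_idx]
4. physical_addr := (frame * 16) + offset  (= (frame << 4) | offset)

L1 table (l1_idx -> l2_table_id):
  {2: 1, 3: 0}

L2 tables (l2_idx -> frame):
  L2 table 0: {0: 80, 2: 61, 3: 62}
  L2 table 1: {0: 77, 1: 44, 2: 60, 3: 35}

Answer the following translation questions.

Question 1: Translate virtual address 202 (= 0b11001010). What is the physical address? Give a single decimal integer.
Answer: 1290

Derivation:
vaddr = 202 = 0b11001010
Split: l1_idx=3, l2_idx=0, offset=10
L1[3] = 0
L2[0][0] = 80
paddr = 80 * 16 + 10 = 1290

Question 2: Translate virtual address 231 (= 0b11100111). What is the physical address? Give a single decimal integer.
vaddr = 231 = 0b11100111
Split: l1_idx=3, l2_idx=2, offset=7
L1[3] = 0
L2[0][2] = 61
paddr = 61 * 16 + 7 = 983

Answer: 983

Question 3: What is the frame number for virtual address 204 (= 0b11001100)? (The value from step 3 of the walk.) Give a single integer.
vaddr = 204: l1_idx=3, l2_idx=0
L1[3] = 0; L2[0][0] = 80

Answer: 80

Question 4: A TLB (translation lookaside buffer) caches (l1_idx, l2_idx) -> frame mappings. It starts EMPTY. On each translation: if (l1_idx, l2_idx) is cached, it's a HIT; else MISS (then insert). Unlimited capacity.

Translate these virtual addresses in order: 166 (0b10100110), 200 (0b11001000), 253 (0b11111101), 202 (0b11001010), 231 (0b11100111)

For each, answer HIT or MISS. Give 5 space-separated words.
vaddr=166: (2,2) not in TLB -> MISS, insert
vaddr=200: (3,0) not in TLB -> MISS, insert
vaddr=253: (3,3) not in TLB -> MISS, insert
vaddr=202: (3,0) in TLB -> HIT
vaddr=231: (3,2) not in TLB -> MISS, insert

Answer: MISS MISS MISS HIT MISS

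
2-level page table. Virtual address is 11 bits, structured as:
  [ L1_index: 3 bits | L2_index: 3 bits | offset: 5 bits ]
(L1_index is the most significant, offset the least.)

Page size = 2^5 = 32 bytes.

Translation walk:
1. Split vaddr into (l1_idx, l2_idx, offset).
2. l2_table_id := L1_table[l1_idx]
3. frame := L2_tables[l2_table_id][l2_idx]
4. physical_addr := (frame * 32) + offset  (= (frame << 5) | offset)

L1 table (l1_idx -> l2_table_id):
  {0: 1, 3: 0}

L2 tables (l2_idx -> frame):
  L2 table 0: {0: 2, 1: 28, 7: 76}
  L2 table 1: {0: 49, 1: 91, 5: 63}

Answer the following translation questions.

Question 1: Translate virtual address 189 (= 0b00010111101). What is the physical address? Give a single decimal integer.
Answer: 2045

Derivation:
vaddr = 189 = 0b00010111101
Split: l1_idx=0, l2_idx=5, offset=29
L1[0] = 1
L2[1][5] = 63
paddr = 63 * 32 + 29 = 2045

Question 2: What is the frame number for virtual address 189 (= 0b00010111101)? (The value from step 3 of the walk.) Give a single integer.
vaddr = 189: l1_idx=0, l2_idx=5
L1[0] = 1; L2[1][5] = 63

Answer: 63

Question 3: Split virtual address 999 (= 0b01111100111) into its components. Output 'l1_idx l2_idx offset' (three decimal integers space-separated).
vaddr = 999 = 0b01111100111
  top 3 bits -> l1_idx = 3
  next 3 bits -> l2_idx = 7
  bottom 5 bits -> offset = 7

Answer: 3 7 7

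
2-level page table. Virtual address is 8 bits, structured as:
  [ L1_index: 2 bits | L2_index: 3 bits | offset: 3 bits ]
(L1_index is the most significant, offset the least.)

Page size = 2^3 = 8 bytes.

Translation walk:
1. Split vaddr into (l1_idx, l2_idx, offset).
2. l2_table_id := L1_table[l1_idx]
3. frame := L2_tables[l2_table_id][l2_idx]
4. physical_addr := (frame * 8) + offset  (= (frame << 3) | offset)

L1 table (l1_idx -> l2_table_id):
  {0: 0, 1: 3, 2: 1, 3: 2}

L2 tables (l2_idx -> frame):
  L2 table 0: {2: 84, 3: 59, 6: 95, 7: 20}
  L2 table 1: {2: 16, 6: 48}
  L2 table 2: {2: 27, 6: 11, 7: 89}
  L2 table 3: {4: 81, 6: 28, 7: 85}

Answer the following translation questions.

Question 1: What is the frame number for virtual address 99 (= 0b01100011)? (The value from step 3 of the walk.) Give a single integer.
Answer: 81

Derivation:
vaddr = 99: l1_idx=1, l2_idx=4
L1[1] = 3; L2[3][4] = 81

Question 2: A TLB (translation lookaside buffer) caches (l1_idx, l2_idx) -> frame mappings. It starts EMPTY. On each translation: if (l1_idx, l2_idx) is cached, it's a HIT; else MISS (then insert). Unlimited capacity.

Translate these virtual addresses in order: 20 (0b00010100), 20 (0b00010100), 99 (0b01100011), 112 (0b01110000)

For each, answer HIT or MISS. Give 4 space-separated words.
vaddr=20: (0,2) not in TLB -> MISS, insert
vaddr=20: (0,2) in TLB -> HIT
vaddr=99: (1,4) not in TLB -> MISS, insert
vaddr=112: (1,6) not in TLB -> MISS, insert

Answer: MISS HIT MISS MISS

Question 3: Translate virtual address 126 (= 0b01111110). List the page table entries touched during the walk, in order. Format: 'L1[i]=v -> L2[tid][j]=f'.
Answer: L1[1]=3 -> L2[3][7]=85

Derivation:
vaddr = 126 = 0b01111110
Split: l1_idx=1, l2_idx=7, offset=6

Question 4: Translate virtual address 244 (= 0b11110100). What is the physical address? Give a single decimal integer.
vaddr = 244 = 0b11110100
Split: l1_idx=3, l2_idx=6, offset=4
L1[3] = 2
L2[2][6] = 11
paddr = 11 * 8 + 4 = 92

Answer: 92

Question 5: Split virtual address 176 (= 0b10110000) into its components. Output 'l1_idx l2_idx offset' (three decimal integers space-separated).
vaddr = 176 = 0b10110000
  top 2 bits -> l1_idx = 2
  next 3 bits -> l2_idx = 6
  bottom 3 bits -> offset = 0

Answer: 2 6 0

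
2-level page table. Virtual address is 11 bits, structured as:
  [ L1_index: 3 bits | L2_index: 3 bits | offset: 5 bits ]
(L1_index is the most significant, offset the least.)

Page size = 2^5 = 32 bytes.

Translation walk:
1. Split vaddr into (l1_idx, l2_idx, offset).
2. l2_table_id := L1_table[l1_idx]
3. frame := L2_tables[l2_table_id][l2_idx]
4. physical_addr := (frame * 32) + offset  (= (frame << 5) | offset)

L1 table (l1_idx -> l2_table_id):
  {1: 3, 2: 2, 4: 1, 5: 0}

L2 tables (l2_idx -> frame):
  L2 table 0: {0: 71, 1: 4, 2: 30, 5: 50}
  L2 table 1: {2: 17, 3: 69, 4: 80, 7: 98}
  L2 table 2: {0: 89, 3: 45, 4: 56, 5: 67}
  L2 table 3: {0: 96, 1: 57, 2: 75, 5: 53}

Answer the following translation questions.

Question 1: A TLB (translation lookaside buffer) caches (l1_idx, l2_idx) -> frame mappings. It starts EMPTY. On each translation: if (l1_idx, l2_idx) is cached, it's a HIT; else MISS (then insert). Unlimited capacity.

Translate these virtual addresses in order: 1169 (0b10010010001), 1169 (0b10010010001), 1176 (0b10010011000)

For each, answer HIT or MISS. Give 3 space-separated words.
vaddr=1169: (4,4) not in TLB -> MISS, insert
vaddr=1169: (4,4) in TLB -> HIT
vaddr=1176: (4,4) in TLB -> HIT

Answer: MISS HIT HIT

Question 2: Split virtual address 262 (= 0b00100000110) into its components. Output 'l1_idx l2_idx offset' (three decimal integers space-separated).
vaddr = 262 = 0b00100000110
  top 3 bits -> l1_idx = 1
  next 3 bits -> l2_idx = 0
  bottom 5 bits -> offset = 6

Answer: 1 0 6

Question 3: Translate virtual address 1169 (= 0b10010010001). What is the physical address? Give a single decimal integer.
Answer: 2577

Derivation:
vaddr = 1169 = 0b10010010001
Split: l1_idx=4, l2_idx=4, offset=17
L1[4] = 1
L2[1][4] = 80
paddr = 80 * 32 + 17 = 2577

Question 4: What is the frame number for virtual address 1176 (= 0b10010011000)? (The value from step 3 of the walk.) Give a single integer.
Answer: 80

Derivation:
vaddr = 1176: l1_idx=4, l2_idx=4
L1[4] = 1; L2[1][4] = 80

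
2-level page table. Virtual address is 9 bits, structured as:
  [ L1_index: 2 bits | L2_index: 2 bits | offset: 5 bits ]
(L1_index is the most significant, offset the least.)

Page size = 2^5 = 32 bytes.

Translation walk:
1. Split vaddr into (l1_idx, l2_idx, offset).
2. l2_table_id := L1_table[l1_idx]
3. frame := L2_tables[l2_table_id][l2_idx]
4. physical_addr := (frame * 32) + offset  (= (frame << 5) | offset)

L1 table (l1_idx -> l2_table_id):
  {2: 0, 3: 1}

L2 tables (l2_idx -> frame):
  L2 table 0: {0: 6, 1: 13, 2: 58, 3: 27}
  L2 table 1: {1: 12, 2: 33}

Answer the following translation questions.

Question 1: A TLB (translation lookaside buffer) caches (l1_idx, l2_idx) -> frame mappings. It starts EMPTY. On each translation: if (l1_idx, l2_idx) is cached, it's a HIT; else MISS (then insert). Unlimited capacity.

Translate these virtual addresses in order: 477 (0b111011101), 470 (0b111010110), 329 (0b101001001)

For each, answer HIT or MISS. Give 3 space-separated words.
Answer: MISS HIT MISS

Derivation:
vaddr=477: (3,2) not in TLB -> MISS, insert
vaddr=470: (3,2) in TLB -> HIT
vaddr=329: (2,2) not in TLB -> MISS, insert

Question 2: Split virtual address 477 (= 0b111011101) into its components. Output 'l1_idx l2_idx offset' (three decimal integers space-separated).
Answer: 3 2 29

Derivation:
vaddr = 477 = 0b111011101
  top 2 bits -> l1_idx = 3
  next 2 bits -> l2_idx = 2
  bottom 5 bits -> offset = 29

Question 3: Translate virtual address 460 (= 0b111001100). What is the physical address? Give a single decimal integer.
Answer: 1068

Derivation:
vaddr = 460 = 0b111001100
Split: l1_idx=3, l2_idx=2, offset=12
L1[3] = 1
L2[1][2] = 33
paddr = 33 * 32 + 12 = 1068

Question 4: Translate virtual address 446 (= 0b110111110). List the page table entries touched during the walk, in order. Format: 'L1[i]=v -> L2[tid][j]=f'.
Answer: L1[3]=1 -> L2[1][1]=12

Derivation:
vaddr = 446 = 0b110111110
Split: l1_idx=3, l2_idx=1, offset=30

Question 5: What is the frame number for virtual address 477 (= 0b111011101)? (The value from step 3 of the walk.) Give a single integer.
vaddr = 477: l1_idx=3, l2_idx=2
L1[3] = 1; L2[1][2] = 33

Answer: 33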